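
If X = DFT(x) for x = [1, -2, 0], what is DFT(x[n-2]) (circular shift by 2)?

Time shift by 2: X_shifted[k] = ω_3^(2k) · X[k]
Shifted x = [-2, 0, 1]

DFT(x[n-2]) = [-1, -2.5000+0.8660i, -2.5000-0.8660i]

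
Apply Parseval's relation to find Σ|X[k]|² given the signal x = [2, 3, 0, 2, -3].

Parseval: Σ|x[n]|² = (1/N)Σ|X[k]|², so Σ|X[k]|² = N·Σ|x[n]|² = 5·26.0000

Σ|X[k]|² = N·Σ|x[n]|² = 5·26.0000 = 130.0000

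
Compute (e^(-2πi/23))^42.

Since ω_23^23 = 1, powers reduce modulo 23.
42 mod 23 = 19
So ω_23^42 = ω_23^19 = e^(-2πi·19/23)

ω_23^42 = ω_23^19 = 0.4601+0.8879i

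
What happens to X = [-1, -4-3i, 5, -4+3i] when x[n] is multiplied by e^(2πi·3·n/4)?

Modulation property: DFT(ω_4^(-3n)·x[n]) = X[(k-3) mod 4], so circularly shift X by 3 positions.

X[k-3] = [-4-3i, 5, -4+3i, -1]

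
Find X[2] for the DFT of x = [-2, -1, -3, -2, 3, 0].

X[2] = Σ(n=0 to 5) x[n] · ω_6^(2n) where ω_6 = e^(-2πi/6)
= (-2)·ω_6^0 + (-1)·ω_6^2 + (-3)·ω_6^4 + (-2)·ω_6^6 + (3)·ω_6^8 + (0)·ω_6^10

X[2] = -3.5000-4.3301i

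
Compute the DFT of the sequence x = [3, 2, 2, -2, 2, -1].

X[k] = Σ(n=0 to 5) x[n] · ω_6^(nk)
where ω_6 = e^(-2πi/6)

Computing each X[k]:
X[0] = 6
X[1] = 3.5000-2.5981i
X[2] = -1.5000-2.5981i
X[3] = 8
X[4] = -1.5000+2.5981i
X[5] = 3.5000+2.5981i

X = [6, 3.5000-2.5981i, -1.5000-2.5981i, 8, -1.5000+2.5981i, 3.5000+2.5981i]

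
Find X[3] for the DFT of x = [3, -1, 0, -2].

X[3] = Σ(n=0 to 3) x[n] · ω_4^(3n) where ω_4 = e^(-2πi/4)
= (3)·ω_4^0 + (-1)·ω_4^3 + (0)·ω_4^6 + (-2)·ω_4^9

X[3] = 3+1i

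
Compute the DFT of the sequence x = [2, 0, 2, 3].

X[k] = Σ(n=0 to 3) x[n] · ω_4^(nk)
where ω_4 = e^(-2πi/4)

Computing each X[k]:
X[0] = 7
X[1] = 3i
X[2] = 1
X[3] = -3i

X = [7, 3i, 1, -3i]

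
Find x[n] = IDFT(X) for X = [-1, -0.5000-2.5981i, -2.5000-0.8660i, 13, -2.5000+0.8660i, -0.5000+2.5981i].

x[n] = (1/6) Σ(k=0 to 5) X[k] · e^(2πikn/6)

Computing each x[n]:
x[0] = 1
x[1] = -1
x[2] = 3
x[3] = -3
x[4] = 2
x[5] = -3

x = [1, -1, 3, -3, 2, -3]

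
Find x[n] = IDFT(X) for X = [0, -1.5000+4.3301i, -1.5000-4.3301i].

x[n] = (1/3) Σ(k=0 to 2) X[k] · e^(2πikn/3)

Computing each x[n]:
x[0] = -1
x[1] = -2
x[2] = 3

x = [-1, -2, 3]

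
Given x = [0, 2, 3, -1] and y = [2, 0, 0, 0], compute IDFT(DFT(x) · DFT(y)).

(x ⊛ y)[n] = Σ(m=0 to 3) x[m] · y[(n-m) mod 4]

Computing each output sample:
(x ⊛ y)[0] = 0
(x ⊛ y)[1] = 4
(x ⊛ y)[2] = 6
(x ⊛ y)[3] = -2

x ⊛ y = [0, 4, 6, -2]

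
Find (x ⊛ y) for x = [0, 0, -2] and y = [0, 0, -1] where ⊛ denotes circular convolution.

(x ⊛ y)[n] = Σ(m=0 to 2) x[m] · y[(n-m) mod 3]

Computing each output sample:
(x ⊛ y)[0] = 0
(x ⊛ y)[1] = 2
(x ⊛ y)[2] = 0

x ⊛ y = [0, 2, 0]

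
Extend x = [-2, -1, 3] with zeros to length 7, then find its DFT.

Original 3-point DFT: [0, -3.0000+3.4641i, -3.0000-3.4641i]
Zero-padded 7-point DFT provides frequency interpolation.

DFT_7([x, 0, ...]) = [0, -3.2911-2.1430i, -4.4804+2.2766i, 0.7714+2.7794i, 0.7714-2.7794i, -4.4804-2.2766i, -3.2911+2.1430i]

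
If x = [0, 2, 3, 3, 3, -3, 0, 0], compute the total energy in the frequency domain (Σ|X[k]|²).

Parseval: Σ|x[n]|² = (1/N)Σ|X[k]|², so Σ|X[k]|² = N·Σ|x[n]|² = 8·40.0000

Σ|X[k]|² = N·Σ|x[n]|² = 8·40.0000 = 320.0000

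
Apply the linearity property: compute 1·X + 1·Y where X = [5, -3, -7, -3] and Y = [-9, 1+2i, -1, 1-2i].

By linearity: DFT(1x + 1y) = 1·DFT(x) + 1·DFT(y)
= 1·[5, -3, -7, -3] + 1·[-9, 1+2i, -1, 1-2i]

Computing element-wise:
Z[0] = 1·(5) + 1·(-9) = -4
Z[1] = 1·(-3) + 1·(1+2i) = -2+2i
Z[2] = 1·(-7) + 1·(-1) = -8
Z[3] = 1·(-3) + 1·(1-2i) = -2-2i

DFT(1x + 1y) = 1·X + 1·Y = [-4, -2+2i, -8, -2-2i]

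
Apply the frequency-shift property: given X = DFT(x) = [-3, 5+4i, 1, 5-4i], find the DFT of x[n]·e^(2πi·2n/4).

Modulation property: DFT(ω_4^(-2n)·x[n]) = X[(k-2) mod 4], so circularly shift X by 2 positions.

X[k-2] = [1, 5-4i, -3, 5+4i]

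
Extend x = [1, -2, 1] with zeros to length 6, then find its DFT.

Original 3-point DFT: [0, 1.5000+2.5981i, 1.5000-2.5981i]
Zero-padded 6-point DFT provides frequency interpolation.

DFT_6([x, 0, ...]) = [0, -0.5000+0.8660i, 1.5000+2.5981i, 4, 1.5000-2.5981i, -0.5000-0.8660i]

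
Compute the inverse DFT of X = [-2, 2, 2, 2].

x[n] = (1/4) Σ(k=0 to 3) X[k] · e^(2πikn/4)

Computing each x[n]:
x[0] = 1
x[1] = -1
x[2] = -1
x[3] = -1

x = [1, -1, -1, -1]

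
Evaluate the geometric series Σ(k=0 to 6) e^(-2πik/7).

Sum of all nth roots of unity equals 0 for n > 1 (geometric series with r ≠ 1).

0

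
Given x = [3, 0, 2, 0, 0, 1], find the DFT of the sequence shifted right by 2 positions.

Time shift by 2: X_shifted[k] = ω_6^(2k) · X[k]
Shifted x = [0, 1, 3, 0, 2, 0]

DFT(x[n-2]) = [6, -2.0000-1.7321i, -3, 4, -3, -2.0000+1.7321i]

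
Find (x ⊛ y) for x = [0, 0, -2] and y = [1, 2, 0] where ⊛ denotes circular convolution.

(x ⊛ y)[n] = Σ(m=0 to 2) x[m] · y[(n-m) mod 3]

Computing each output sample:
(x ⊛ y)[0] = -4
(x ⊛ y)[1] = 0
(x ⊛ y)[2] = -2

x ⊛ y = [-4, 0, -2]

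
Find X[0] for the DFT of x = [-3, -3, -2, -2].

X[0] = Σ(n=0 to 3) x[n] · ω_4^0 = Σ x[n]
= (-3) + (-3) + (-2) + (-2)

X[0] = -10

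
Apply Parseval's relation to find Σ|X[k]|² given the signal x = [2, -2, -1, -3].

Parseval: Σ|x[n]|² = (1/N)Σ|X[k]|², so Σ|X[k]|² = N·Σ|x[n]|² = 4·18.0000

Σ|X[k]|² = N·Σ|x[n]|² = 4·18.0000 = 72.0000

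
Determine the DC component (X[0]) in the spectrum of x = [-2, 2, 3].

X[0] = Σ(n=0 to 2) x[n] · ω_3^0 = Σ x[n]
= (-2) + (2) + (3)

X[0] = 3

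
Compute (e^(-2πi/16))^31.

Since ω_16^16 = 1, powers reduce modulo 16.
31 mod 16 = 15
So ω_16^31 = ω_16^15 = e^(-2πi·15/16)

ω_16^31 = ω_16^15 = 0.9239+0.3827i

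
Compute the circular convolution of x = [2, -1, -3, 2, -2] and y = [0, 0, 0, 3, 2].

(x ⊛ y)[n] = Σ(m=0 to 4) x[m] · y[(n-m) mod 5]

Computing each output sample:
(x ⊛ y)[0] = -11
(x ⊛ y)[1] = 0
(x ⊛ y)[2] = -2
(x ⊛ y)[3] = 2
(x ⊛ y)[4] = 1

x ⊛ y = [-11, 0, -2, 2, 1]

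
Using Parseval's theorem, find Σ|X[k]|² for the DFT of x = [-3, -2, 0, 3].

Parseval: Σ|x[n]|² = (1/N)Σ|X[k]|², so Σ|X[k]|² = N·Σ|x[n]|² = 4·22.0000

Σ|X[k]|² = N·Σ|x[n]|² = 4·22.0000 = 88.0000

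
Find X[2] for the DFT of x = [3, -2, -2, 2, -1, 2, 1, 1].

X[2] = Σ(n=0 to 7) x[n] · ω_8^(2n) where ω_8 = e^(-2πi/8)
= (3)·ω_8^0 + (-2)·ω_8^2 + (-2)·ω_8^4 + (2)·ω_8^6 + (-1)·ω_8^8 + (2)·ω_8^10 + (1)·ω_8^12 + (1)·ω_8^14

X[2] = 3+3i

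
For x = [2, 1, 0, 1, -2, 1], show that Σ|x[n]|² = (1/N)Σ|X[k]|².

Time domain:
Σ|x[n]|² = |2|² + |1|² + |0|² + |1|² + |-2|² + |1|² = 11.0000

Frequency domain:
(1/6)Σ|X[k]|² = (1/6)(|3|² + |3.0000-1.7321i|² + |3.0000+1.7321i|² + |-3|² + |3.0000-1.7321i|² + |3.0000+1.7321i|²) = (1/6)·66.0000 = 11.0000

Both sides agree, confirming Parseval's theorem.

Σ|x[n]|² = (1/N)Σ|X[k]|² = 11.0000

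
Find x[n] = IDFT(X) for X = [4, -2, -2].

x[n] = (1/3) Σ(k=0 to 2) X[k] · e^(2πikn/3)

Computing each x[n]:
x[0] = 0
x[1] = 2
x[2] = 2

x = [0, 2, 2]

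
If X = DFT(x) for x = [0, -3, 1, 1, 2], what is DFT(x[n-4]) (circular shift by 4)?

Time shift by 4: X_shifted[k] = ω_5^(4k) · X[k]
Shifted x = [-3, 1, 1, 2, 0]

DFT(x[n-4]) = [1, -5.1180-0.3633i, -2.8820-1.5388i, -2.8820+1.5388i, -5.1180+0.3633i]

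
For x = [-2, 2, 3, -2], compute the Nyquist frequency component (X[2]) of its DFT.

X[2] = Σ(n=0 to 3) x[n] · ω_4^(2n) where ω_4 = e^(-2πi/4)
= (-2)·ω_4^0 + (2)·ω_4^2 + (3)·ω_4^4 + (-2)·ω_4^6

X[2] = 1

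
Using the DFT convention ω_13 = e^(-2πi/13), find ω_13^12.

ω_13^12 = e^(-2πi·12/13)
= cos(-2π·12/13) + i·sin(-2π·12/13)
= cos(-24π/13) + i·sin(-24π/13)

ω_13^12 = cos(-24π/13) + i·sin(-24π/13) = 0.8855+0.4647i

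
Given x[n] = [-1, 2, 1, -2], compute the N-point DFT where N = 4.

X[k] = Σ(n=0 to 3) x[n] · ω_4^(nk)
where ω_4 = e^(-2πi/4)

Computing each X[k]:
X[0] = 0
X[1] = -2-4i
X[2] = 0
X[3] = -2+4i

X = [0, -2-4i, 0, -2+4i]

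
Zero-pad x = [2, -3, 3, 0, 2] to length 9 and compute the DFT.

Original 5-point DFT: [4, -0.7361+2.9919i, 3.7361+5.7921i, 3.7361-5.7921i, -0.7361-2.9919i]
Zero-padded 9-point DFT provides frequency interpolation.

DFT_9([x, 0, ...]) = [4, -1.6566-1.7101i, 0.1921+3.2139i, 1.0000+3.4641i, 7.4645+4.9240i, 7.4645-4.9240i, 1.0000-3.4641i, 0.1921-3.2139i, -1.6566+1.7101i]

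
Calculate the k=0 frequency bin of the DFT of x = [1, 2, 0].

X[0] = Σ(n=0 to 2) x[n] · ω_3^0 = Σ x[n]
= (1) + (2) + (0)

X[0] = 3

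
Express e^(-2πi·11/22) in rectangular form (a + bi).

ω_22^11 = e^(-2πi·11/22)
= cos(-2π·11/22) + i·sin(-2π·11/22)
= cos(-22π/22) + i·sin(-22π/22)

ω_22^11 = cos(-22π/22) + i·sin(-22π/22) = -1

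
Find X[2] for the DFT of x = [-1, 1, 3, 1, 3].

X[2] = Σ(n=0 to 4) x[n] · ω_5^(2n) where ω_5 = e^(-2πi/5)
= (-1)·ω_5^0 + (1)·ω_5^2 + (3)·ω_5^4 + (1)·ω_5^6 + (3)·ω_5^8

X[2] = -3.0000+3.0777i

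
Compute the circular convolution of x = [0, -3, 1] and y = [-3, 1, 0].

(x ⊛ y)[n] = Σ(m=0 to 2) x[m] · y[(n-m) mod 3]

Computing each output sample:
(x ⊛ y)[0] = 1
(x ⊛ y)[1] = 9
(x ⊛ y)[2] = -6

x ⊛ y = [1, 9, -6]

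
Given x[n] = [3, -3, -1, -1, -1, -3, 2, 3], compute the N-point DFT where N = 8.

X[k] = Σ(n=0 to 7) x[n] · ω_8^(nk)
where ω_8 = e^(-2πi/8)

Computing each X[k]:
X[0] = -1
X[1] = 6.8284+5.8284i
X[2] = 1+8i
X[3] = 1.1716-0.1716i
X[4] = 7
X[5] = 1.1716+0.1716i
X[6] = 1-8i
X[7] = 6.8284-5.8284i

X = [-1, 6.8284+5.8284i, 1+8i, 1.1716-0.1716i, 7, 1.1716+0.1716i, 1-8i, 6.8284-5.8284i]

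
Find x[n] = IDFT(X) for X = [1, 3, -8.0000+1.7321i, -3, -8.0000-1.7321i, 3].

x[n] = (1/6) Σ(k=0 to 5) X[k] · e^(2πikn/6)

Computing each x[n]:
x[0] = -2
x[1] = 2
x[2] = 1
x[3] = -3
x[4] = 0
x[5] = 3

x = [-2, 2, 1, -3, 0, 3]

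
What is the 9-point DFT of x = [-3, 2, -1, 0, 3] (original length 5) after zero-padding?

Original 5-point DFT: [1, -0.6459+1.5388i, -7.3541-0.3633i, -7.3541+0.3633i, -0.6459-1.5388i]
Zero-padded 9-point DFT provides frequency interpolation.

DFT_9([x, 0, ...]) = [1, -4.4606-1.3268i, 0.5851+0.3008i, -5.0000-5.1962i, -5.1245+1.6276i, -5.1245-1.6276i, -5.0000+5.1962i, 0.5851-0.3008i, -4.4606+1.3268i]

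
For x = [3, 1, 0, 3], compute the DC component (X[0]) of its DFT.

X[0] = Σ(n=0 to 3) x[n] · ω_4^0 = Σ x[n]
= (3) + (1) + (0) + (3)

X[0] = 7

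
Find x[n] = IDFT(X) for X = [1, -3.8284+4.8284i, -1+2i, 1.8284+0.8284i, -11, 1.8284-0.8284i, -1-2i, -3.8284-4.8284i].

x[n] = (1/8) Σ(k=0 to 7) X[k] · e^(2πikn/8)

Computing each x[n]:
x[0] = -2
x[1] = -1
x[2] = -2
x[3] = 2
x[4] = -1
x[5] = 3
x[6] = 0
x[7] = 2

x = [-2, -1, -2, 2, -1, 3, 0, 2]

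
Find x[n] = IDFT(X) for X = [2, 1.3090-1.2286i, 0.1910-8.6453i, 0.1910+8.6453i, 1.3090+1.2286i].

x[n] = (1/5) Σ(k=0 to 4) X[k] · e^(2πikn/5)

Computing each x[n]:
x[0] = 1
x[1] = 3
x[2] = -3
x[3] = 3
x[4] = -2

x = [1, 3, -3, 3, -2]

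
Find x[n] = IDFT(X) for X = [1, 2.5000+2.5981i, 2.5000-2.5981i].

x[n] = (1/3) Σ(k=0 to 2) X[k] · e^(2πikn/3)

Computing each x[n]:
x[0] = 2
x[1] = -2
x[2] = 1

x = [2, -2, 1]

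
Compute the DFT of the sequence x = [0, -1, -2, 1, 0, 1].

X[k] = Σ(n=0 to 5) x[n] · ω_6^(nk)
where ω_6 = e^(-2πi/6)

Computing each X[k]:
X[0] = -1
X[1] = 3.4641i
X[2] = 2
X[3] = -3
X[4] = 2
X[5] = -3.4641i

X = [-1, 3.4641i, 2, -3, 2, -3.4641i]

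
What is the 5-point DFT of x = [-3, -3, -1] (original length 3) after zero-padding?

Original 3-point DFT: [-7, -1.0000+1.7321i, -1.0000-1.7321i]
Zero-padded 5-point DFT provides frequency interpolation.

DFT_5([x, 0, ...]) = [-7, -3.1180+3.4410i, -0.8820+0.8123i, -0.8820-0.8123i, -3.1180-3.4410i]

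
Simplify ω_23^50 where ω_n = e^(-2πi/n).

Since ω_23^23 = 1, powers reduce modulo 23.
50 mod 23 = 4
So ω_23^50 = ω_23^4 = e^(-2πi·4/23)

ω_23^50 = ω_23^4 = 0.4601-0.8879i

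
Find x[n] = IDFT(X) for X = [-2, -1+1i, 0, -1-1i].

x[n] = (1/4) Σ(k=0 to 3) X[k] · e^(2πikn/4)

Computing each x[n]:
x[0] = -1
x[1] = -1
x[2] = 0
x[3] = 0

x = [-1, -1, 0, 0]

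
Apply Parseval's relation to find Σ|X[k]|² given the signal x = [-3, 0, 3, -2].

Parseval: Σ|x[n]|² = (1/N)Σ|X[k]|², so Σ|X[k]|² = N·Σ|x[n]|² = 4·22.0000

Σ|X[k]|² = N·Σ|x[n]|² = 4·22.0000 = 88.0000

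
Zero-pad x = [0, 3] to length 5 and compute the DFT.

Original 2-point DFT: [3, -3]
Zero-padded 5-point DFT provides frequency interpolation.

DFT_5([x, 0, ...]) = [3, 0.9271-2.8532i, -2.4271-1.7634i, -2.4271+1.7634i, 0.9271+2.8532i]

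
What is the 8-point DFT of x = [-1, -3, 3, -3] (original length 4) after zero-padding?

Original 4-point DFT: [-4, -4, 8, -4]
Zero-padded 8-point DFT provides frequency interpolation.

DFT_8([x, 0, ...]) = [-4, -1.0000+1.2426i, -4, -1.0000+7.2426i, 8, -1.0000-7.2426i, -4, -1.0000-1.2426i]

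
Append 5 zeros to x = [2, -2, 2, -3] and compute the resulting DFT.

Original 4-point DFT: [-1, -1i, 9, 1i]
Zero-padded 9-point DFT provides frequency interpolation.

DFT_9([x, 0, ...]) = [-1, 2.3152+1.9140i, 1.2733-1.3125i, -1.0000+3.4641i, 6.9115+4.5677i, 6.9115-4.5677i, -1.0000-3.4641i, 1.2733+1.3125i, 2.3152-1.9140i]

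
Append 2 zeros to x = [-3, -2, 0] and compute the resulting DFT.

Original 3-point DFT: [-5, -2.0000+1.7321i, -2.0000-1.7321i]
Zero-padded 5-point DFT provides frequency interpolation.

DFT_5([x, 0, ...]) = [-5, -3.6180+1.9021i, -1.3820+1.1756i, -1.3820-1.1756i, -3.6180-1.9021i]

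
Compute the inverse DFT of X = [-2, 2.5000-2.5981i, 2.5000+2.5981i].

x[n] = (1/3) Σ(k=0 to 2) X[k] · e^(2πikn/3)

Computing each x[n]:
x[0] = 1
x[1] = 0
x[2] = -3

x = [1, 0, -3]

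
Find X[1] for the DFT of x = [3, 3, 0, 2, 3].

X[1] = Σ(n=0 to 4) x[n] · ω_5^(1n) where ω_5 = e^(-2πi/5)
= (3)·ω_5^0 + (3)·ω_5^1 + (0)·ω_5^2 + (2)·ω_5^3 + (3)·ω_5^4

X[1] = 3.2361+1.1756i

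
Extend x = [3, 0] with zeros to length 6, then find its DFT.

Original 2-point DFT: [3, 3]
Zero-padded 6-point DFT provides frequency interpolation.

DFT_6([x, 0, ...]) = [3, 3, 3, 3, 3, 3]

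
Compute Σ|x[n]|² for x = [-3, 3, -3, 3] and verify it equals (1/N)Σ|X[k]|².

Time domain:
Σ|x[n]|² = |-3|² + |3|² + |-3|² + |3|² = 36.0000

Frequency domain:
(1/4)Σ|X[k]|² = (1/4)(|0|² + |0|² + |-12|² + |0|²) = (1/4)·144.0000 = 36.0000

Both sides agree, confirming Parseval's theorem.

Σ|x[n]|² = (1/N)Σ|X[k]|² = 36.0000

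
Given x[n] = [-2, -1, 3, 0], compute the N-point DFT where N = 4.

X[k] = Σ(n=0 to 3) x[n] · ω_4^(nk)
where ω_4 = e^(-2πi/4)

Computing each X[k]:
X[0] = 0
X[1] = -5+1i
X[2] = 2
X[3] = -5-1i

X = [0, -5+1i, 2, -5-1i]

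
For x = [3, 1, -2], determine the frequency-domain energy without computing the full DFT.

Parseval: Σ|x[n]|² = (1/N)Σ|X[k]|², so Σ|X[k]|² = N·Σ|x[n]|² = 3·14.0000

Σ|X[k]|² = N·Σ|x[n]|² = 3·14.0000 = 42.0000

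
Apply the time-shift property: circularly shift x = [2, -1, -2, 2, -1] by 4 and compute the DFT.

Time shift by 4: X_shifted[k] = ω_5^(4k) · X[k]
Shifted x = [-1, -2, 2, -1, 2]

DFT(x[n-4]) = [0, -1.8090+2.0409i, -0.6910+5.2043i, -0.6910-5.2043i, -1.8090-2.0409i]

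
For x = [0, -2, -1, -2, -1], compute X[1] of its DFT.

X[1] = Σ(n=0 to 4) x[n] · ω_5^(1n) where ω_5 = e^(-2πi/5)
= (0)·ω_5^0 + (-2)·ω_5^1 + (-1)·ω_5^2 + (-2)·ω_5^3 + (-1)·ω_5^4

X[1] = 1.5000+0.3633i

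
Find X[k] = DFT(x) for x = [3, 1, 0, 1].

X[k] = Σ(n=0 to 3) x[n] · ω_4^(nk)
where ω_4 = e^(-2πi/4)

Computing each X[k]:
X[0] = 5
X[1] = 3
X[2] = 1
X[3] = 3

X = [5, 3, 1, 3]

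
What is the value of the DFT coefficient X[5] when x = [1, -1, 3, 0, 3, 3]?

X[5] = Σ(n=0 to 5) x[n] · ω_6^(5n) where ω_6 = e^(-2πi/6)
= (1)·ω_6^0 + (-1)·ω_6^5 + (3)·ω_6^10 + (0)·ω_6^15 + (3)·ω_6^20 + (3)·ω_6^25

X[5] = -1.0000-3.4641i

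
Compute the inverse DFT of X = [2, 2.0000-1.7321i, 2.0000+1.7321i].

x[n] = (1/3) Σ(k=0 to 2) X[k] · e^(2πikn/3)

Computing each x[n]:
x[0] = 2
x[1] = 1
x[2] = -1

x = [2, 1, -1]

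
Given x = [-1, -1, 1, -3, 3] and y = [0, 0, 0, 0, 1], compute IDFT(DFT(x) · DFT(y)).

(x ⊛ y)[n] = Σ(m=0 to 4) x[m] · y[(n-m) mod 5]

Computing each output sample:
(x ⊛ y)[0] = -1
(x ⊛ y)[1] = 1
(x ⊛ y)[2] = -3
(x ⊛ y)[3] = 3
(x ⊛ y)[4] = -1

x ⊛ y = [-1, 1, -3, 3, -1]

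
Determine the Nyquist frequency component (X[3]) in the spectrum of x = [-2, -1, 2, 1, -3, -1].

X[3] = Σ(n=0 to 5) x[n] · ω_6^(3n) where ω_6 = e^(-2πi/6)
= (-2)·ω_6^0 + (-1)·ω_6^3 + (2)·ω_6^6 + (1)·ω_6^9 + (-3)·ω_6^12 + (-1)·ω_6^15

X[3] = -2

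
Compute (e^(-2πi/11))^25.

Since ω_11^11 = 1, powers reduce modulo 11.
25 mod 11 = 3
So ω_11^25 = ω_11^3 = e^(-2πi·3/11)

ω_11^25 = ω_11^3 = -0.1423-0.9898i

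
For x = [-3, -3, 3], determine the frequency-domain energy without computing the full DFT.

Parseval: Σ|x[n]|² = (1/N)Σ|X[k]|², so Σ|X[k]|² = N·Σ|x[n]|² = 3·27.0000

Σ|X[k]|² = N·Σ|x[n]|² = 3·27.0000 = 81.0000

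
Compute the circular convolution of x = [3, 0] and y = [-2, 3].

(x ⊛ y)[n] = Σ(m=0 to 1) x[m] · y[(n-m) mod 2]

Computing each output sample:
(x ⊛ y)[0] = -6
(x ⊛ y)[1] = 9

x ⊛ y = [-6, 9]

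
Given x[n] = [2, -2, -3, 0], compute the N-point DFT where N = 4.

X[k] = Σ(n=0 to 3) x[n] · ω_4^(nk)
where ω_4 = e^(-2πi/4)

Computing each X[k]:
X[0] = -3
X[1] = 5+2i
X[2] = 1
X[3] = 5-2i

X = [-3, 5+2i, 1, 5-2i]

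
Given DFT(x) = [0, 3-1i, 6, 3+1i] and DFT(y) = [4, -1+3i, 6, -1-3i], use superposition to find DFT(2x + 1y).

By linearity: DFT(2x + 1y) = 2·DFT(x) + 1·DFT(y)
= 2·[0, 3-1i, 6, 3+1i] + 1·[4, -1+3i, 6, -1-3i]

Computing element-wise:
Z[0] = 2·(0) + 1·(4) = 4
Z[1] = 2·(3-1i) + 1·(-1+3i) = 5+1i
Z[2] = 2·(6) + 1·(6) = 18
Z[3] = 2·(3+1i) + 1·(-1-3i) = 5-1i

DFT(2x + 1y) = 2·X + 1·Y = [4, 5+1i, 18, 5-1i]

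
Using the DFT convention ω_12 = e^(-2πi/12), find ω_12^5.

ω_12^5 = e^(-2πi·5/12)
= cos(-2π·5/12) + i·sin(-2π·5/12)
= cos(-10π/12) + i·sin(-10π/12)

ω_12^5 = cos(-10π/12) + i·sin(-10π/12) = -0.8660-0.5000i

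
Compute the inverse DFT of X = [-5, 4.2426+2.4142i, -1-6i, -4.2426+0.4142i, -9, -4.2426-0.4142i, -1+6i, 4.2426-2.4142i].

x[n] = (1/8) Σ(k=0 to 7) X[k] · e^(2πikn/8)

Computing each x[n]:
x[0] = -2
x[1] = 3
x[2] = -2
x[3] = -3
x[4] = -2
x[5] = 1
x[6] = -1
x[7] = 1

x = [-2, 3, -2, -3, -2, 1, -1, 1]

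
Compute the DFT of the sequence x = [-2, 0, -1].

X[k] = Σ(n=0 to 2) x[n] · ω_3^(nk)
where ω_3 = e^(-2πi/3)

Computing each X[k]:
X[0] = -3
X[1] = -1.5000-0.8660i
X[2] = -1.5000+0.8660i

X = [-3, -1.5000-0.8660i, -1.5000+0.8660i]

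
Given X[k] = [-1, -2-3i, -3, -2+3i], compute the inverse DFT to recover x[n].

x[n] = (1/4) Σ(k=0 to 3) X[k] · e^(2πikn/4)

Computing each x[n]:
x[0] = -2
x[1] = 2
x[2] = 0
x[3] = -1

x = [-2, 2, 0, -1]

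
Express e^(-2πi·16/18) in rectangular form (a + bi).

ω_18^16 = e^(-2πi·16/18)
= cos(-2π·16/18) + i·sin(-2π·16/18)
= cos(-32π/18) + i·sin(-32π/18)

ω_18^16 = cos(-32π/18) + i·sin(-32π/18) = 0.7660+0.6428i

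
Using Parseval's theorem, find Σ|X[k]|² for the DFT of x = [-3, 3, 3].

Parseval: Σ|x[n]|² = (1/N)Σ|X[k]|², so Σ|X[k]|² = N·Σ|x[n]|² = 3·27.0000

Σ|X[k]|² = N·Σ|x[n]|² = 3·27.0000 = 81.0000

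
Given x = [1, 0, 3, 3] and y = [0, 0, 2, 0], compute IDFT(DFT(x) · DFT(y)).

(x ⊛ y)[n] = Σ(m=0 to 3) x[m] · y[(n-m) mod 4]

Computing each output sample:
(x ⊛ y)[0] = 6
(x ⊛ y)[1] = 6
(x ⊛ y)[2] = 2
(x ⊛ y)[3] = 0

x ⊛ y = [6, 6, 2, 0]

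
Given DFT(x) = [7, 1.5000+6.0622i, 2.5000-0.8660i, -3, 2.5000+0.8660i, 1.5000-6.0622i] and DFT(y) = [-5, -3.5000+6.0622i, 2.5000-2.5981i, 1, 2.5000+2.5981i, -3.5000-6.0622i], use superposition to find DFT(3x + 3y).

By linearity: DFT(3x + 3y) = 3·DFT(x) + 3·DFT(y)
= 3·[7, 1.5000+6.0622i, 2.5000-0.8660i, -3, 2.5000+0.8660i, 1.5000-6.0622i] + 3·[-5, -3.5000+6.0622i, 2.5000-2.5981i, 1, 2.5000+2.5981i, -3.5000-6.0622i]

Computing element-wise:
Z[0] = 3·(7) + 3·(-5) = 6
Z[1] = 3·(1.5000+6.0622i) + 3·(-3.5000+6.0622i) = -6.0000+36.3732i
Z[2] = 3·(2.5000-0.8660i) + 3·(2.5000-2.5981i) = 15.0000-10.3923i
Z[3] = 3·(-3) + 3·(1) = -6
Z[4] = 3·(2.5000+0.8660i) + 3·(2.5000+2.5981i) = 15.0000+10.3923i
Z[5] = 3·(1.5000-6.0622i) + 3·(-3.5000-6.0622i) = -6.0000-36.3732i

DFT(3x + 3y) = 3·X + 3·Y = [6, -6.0000+36.3732i, 15.0000-10.3923i, -6, 15.0000+10.3923i, -6.0000-36.3732i]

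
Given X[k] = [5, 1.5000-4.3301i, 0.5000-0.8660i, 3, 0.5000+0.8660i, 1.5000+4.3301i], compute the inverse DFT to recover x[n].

x[n] = (1/6) Σ(k=0 to 5) X[k] · e^(2πikn/6)

Computing each x[n]:
x[0] = 2
x[1] = 2
x[2] = 2
x[3] = 0
x[4] = 0
x[5] = -1

x = [2, 2, 2, 0, 0, -1]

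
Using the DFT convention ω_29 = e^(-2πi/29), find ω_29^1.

ω_29^1 = e^(-2πi·1/29)
= cos(-2π·1/29) + i·sin(-2π·1/29)
= cos(-2π/29) + i·sin(-2π/29)

ω_29^1 = cos(-2π/29) + i·sin(-2π/29) = 0.9766-0.2150i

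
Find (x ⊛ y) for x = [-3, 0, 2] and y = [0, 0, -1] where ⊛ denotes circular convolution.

(x ⊛ y)[n] = Σ(m=0 to 2) x[m] · y[(n-m) mod 3]

Computing each output sample:
(x ⊛ y)[0] = 0
(x ⊛ y)[1] = -2
(x ⊛ y)[2] = 3

x ⊛ y = [0, -2, 3]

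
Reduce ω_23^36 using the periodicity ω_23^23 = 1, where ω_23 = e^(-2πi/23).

Since ω_23^23 = 1, powers reduce modulo 23.
36 mod 23 = 13
So ω_23^36 = ω_23^13 = e^(-2πi·13/23)

ω_23^36 = ω_23^13 = -0.9172+0.3984i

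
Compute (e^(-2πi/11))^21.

Since ω_11^11 = 1, powers reduce modulo 11.
21 mod 11 = 10
So ω_11^21 = ω_11^10 = e^(-2πi·10/11)

ω_11^21 = ω_11^10 = 0.8413+0.5406i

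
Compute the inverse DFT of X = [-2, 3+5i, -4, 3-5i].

x[n] = (1/4) Σ(k=0 to 3) X[k] · e^(2πikn/4)

Computing each x[n]:
x[0] = 0
x[1] = -2
x[2] = -3
x[3] = 3

x = [0, -2, -3, 3]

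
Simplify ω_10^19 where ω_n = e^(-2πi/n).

Since ω_10^10 = 1, powers reduce modulo 10.
19 mod 10 = 9
So ω_10^19 = ω_10^9 = e^(-2πi·9/10)

ω_10^19 = ω_10^9 = 0.8090+0.5878i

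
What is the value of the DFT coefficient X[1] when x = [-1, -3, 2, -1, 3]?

X[1] = Σ(n=0 to 4) x[n] · ω_5^(1n) where ω_5 = e^(-2πi/5)
= (-1)·ω_5^0 + (-3)·ω_5^1 + (2)·ω_5^2 + (-1)·ω_5^3 + (3)·ω_5^4

X[1] = -1.8090+3.9430i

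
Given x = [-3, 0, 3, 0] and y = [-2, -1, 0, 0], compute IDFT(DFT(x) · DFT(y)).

(x ⊛ y)[n] = Σ(m=0 to 3) x[m] · y[(n-m) mod 4]

Computing each output sample:
(x ⊛ y)[0] = 6
(x ⊛ y)[1] = 3
(x ⊛ y)[2] = -6
(x ⊛ y)[3] = -3

x ⊛ y = [6, 3, -6, -3]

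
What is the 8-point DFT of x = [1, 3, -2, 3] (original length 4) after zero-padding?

Original 4-point DFT: [5, 3, -7, 3]
Zero-padded 8-point DFT provides frequency interpolation.

DFT_8([x, 0, ...]) = [5, 1.0000-2.2426i, 3, 1.0000-6.2426i, -7, 1.0000+6.2426i, 3, 1.0000+2.2426i]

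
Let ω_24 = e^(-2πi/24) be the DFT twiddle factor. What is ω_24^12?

ω_24^12 = e^(-2πi·12/24)
= cos(-2π·12/24) + i·sin(-2π·12/24)
= cos(-24π/24) + i·sin(-24π/24)

ω_24^12 = cos(-24π/24) + i·sin(-24π/24) = -1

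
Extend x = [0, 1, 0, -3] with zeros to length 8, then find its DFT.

Original 4-point DFT: [-2, -4i, 2, 4i]
Zero-padded 8-point DFT provides frequency interpolation.

DFT_8([x, 0, ...]) = [-2, 2.8284+1.4142i, -4i, -2.8284+1.4142i, 2, -2.8284-1.4142i, 4i, 2.8284-1.4142i]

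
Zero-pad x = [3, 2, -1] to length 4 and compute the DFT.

Original 3-point DFT: [4, 2.5000-2.5981i, 2.5000+2.5981i]
Zero-padded 4-point DFT provides frequency interpolation.

DFT_4([x, 0, ...]) = [4, 4-2i, 0, 4+2i]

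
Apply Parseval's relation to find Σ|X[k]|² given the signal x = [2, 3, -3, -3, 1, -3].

Parseval: Σ|x[n]|² = (1/N)Σ|X[k]|², so Σ|X[k]|² = N·Σ|x[n]|² = 6·41.0000

Σ|X[k]|² = N·Σ|x[n]|² = 6·41.0000 = 246.0000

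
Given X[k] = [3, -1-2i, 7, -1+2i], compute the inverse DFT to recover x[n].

x[n] = (1/4) Σ(k=0 to 3) X[k] · e^(2πikn/4)

Computing each x[n]:
x[0] = 2
x[1] = 0
x[2] = 3
x[3] = -2

x = [2, 0, 3, -2]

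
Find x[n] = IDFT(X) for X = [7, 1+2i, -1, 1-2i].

x[n] = (1/4) Σ(k=0 to 3) X[k] · e^(2πikn/4)

Computing each x[n]:
x[0] = 2
x[1] = 1
x[2] = 1
x[3] = 3

x = [2, 1, 1, 3]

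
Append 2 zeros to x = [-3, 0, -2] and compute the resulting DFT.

Original 3-point DFT: [-5, -2.0000-1.7321i, -2.0000+1.7321i]
Zero-padded 5-point DFT provides frequency interpolation.

DFT_5([x, 0, ...]) = [-5, -1.3820+1.1756i, -3.6180-1.9021i, -3.6180+1.9021i, -1.3820-1.1756i]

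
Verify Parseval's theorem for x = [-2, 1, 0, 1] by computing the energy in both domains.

Time domain:
Σ|x[n]|² = |-2|² + |1|² + |0|² + |1|² = 6.0000

Frequency domain:
(1/4)Σ|X[k]|² = (1/4)(|0|² + |-2|² + |-4|² + |-2|²) = (1/4)·24.0000 = 6.0000

Both sides agree, confirming Parseval's theorem.

Σ|x[n]|² = (1/N)Σ|X[k]|² = 6.0000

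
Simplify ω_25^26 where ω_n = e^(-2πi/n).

Since ω_25^25 = 1, powers reduce modulo 25.
26 mod 25 = 1
So ω_25^26 = ω_25^1 = e^(-2πi·1/25)

ω_25^26 = ω_25^1 = 0.9686-0.2487i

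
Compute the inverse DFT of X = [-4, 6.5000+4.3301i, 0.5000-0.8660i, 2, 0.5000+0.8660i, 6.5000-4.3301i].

x[n] = (1/6) Σ(k=0 to 5) X[k] · e^(2πikn/6)

Computing each x[n]:
x[0] = 2
x[1] = -1
x[2] = -3
x[3] = -3
x[4] = 0
x[5] = 1

x = [2, -1, -3, -3, 0, 1]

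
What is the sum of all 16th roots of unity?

Sum of all nth roots of unity equals 0 for n > 1 (geometric series with r ≠ 1).

0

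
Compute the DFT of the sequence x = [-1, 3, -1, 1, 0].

X[k] = Σ(n=0 to 4) x[n] · ω_5^(nk)
where ω_5 = e^(-2πi/5)

Computing each X[k]:
X[0] = 2
X[1] = -0.0729-1.6776i
X[2] = -3.4271-3.6655i
X[3] = -3.4271+3.6655i
X[4] = -0.0729+1.6776i

X = [2, -0.0729-1.6776i, -3.4271-3.6655i, -3.4271+3.6655i, -0.0729+1.6776i]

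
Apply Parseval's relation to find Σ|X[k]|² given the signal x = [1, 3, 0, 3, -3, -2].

Parseval: Σ|x[n]|² = (1/N)Σ|X[k]|², so Σ|X[k]|² = N·Σ|x[n]|² = 6·32.0000

Σ|X[k]|² = N·Σ|x[n]|² = 6·32.0000 = 192.0000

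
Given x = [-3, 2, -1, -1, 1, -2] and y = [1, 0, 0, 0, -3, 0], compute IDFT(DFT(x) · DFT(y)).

(x ⊛ y)[n] = Σ(m=0 to 5) x[m] · y[(n-m) mod 6]

Computing each output sample:
(x ⊛ y)[0] = 0
(x ⊛ y)[1] = 5
(x ⊛ y)[2] = -4
(x ⊛ y)[3] = 5
(x ⊛ y)[4] = 10
(x ⊛ y)[5] = -8

x ⊛ y = [0, 5, -4, 5, 10, -8]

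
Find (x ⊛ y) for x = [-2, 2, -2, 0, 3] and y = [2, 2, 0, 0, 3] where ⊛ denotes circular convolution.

(x ⊛ y)[n] = Σ(m=0 to 4) x[m] · y[(n-m) mod 5]

Computing each output sample:
(x ⊛ y)[0] = 8
(x ⊛ y)[1] = -6
(x ⊛ y)[2] = 0
(x ⊛ y)[3] = 5
(x ⊛ y)[4] = 0

x ⊛ y = [8, -6, 0, 5, 0]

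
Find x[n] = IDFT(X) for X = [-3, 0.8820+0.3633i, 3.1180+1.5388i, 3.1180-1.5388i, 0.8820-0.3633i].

x[n] = (1/5) Σ(k=0 to 4) X[k] · e^(2πikn/5)

Computing each x[n]:
x[0] = 1
x[1] = -2
x[2] = 0
x[3] = -1
x[4] = -1

x = [1, -2, 0, -1, -1]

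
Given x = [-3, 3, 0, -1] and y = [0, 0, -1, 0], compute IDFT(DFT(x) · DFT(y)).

(x ⊛ y)[n] = Σ(m=0 to 3) x[m] · y[(n-m) mod 4]

Computing each output sample:
(x ⊛ y)[0] = 0
(x ⊛ y)[1] = 1
(x ⊛ y)[2] = 3
(x ⊛ y)[3] = -3

x ⊛ y = [0, 1, 3, -3]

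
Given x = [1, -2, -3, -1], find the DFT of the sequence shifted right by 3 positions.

Time shift by 3: X_shifted[k] = ω_4^(3k) · X[k]
Shifted x = [-2, -3, -1, 1]

DFT(x[n-3]) = [-5, -1+4i, -1, -1-4i]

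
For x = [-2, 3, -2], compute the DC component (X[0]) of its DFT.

X[0] = Σ(n=0 to 2) x[n] · ω_3^0 = Σ x[n]
= (-2) + (3) + (-2)

X[0] = -1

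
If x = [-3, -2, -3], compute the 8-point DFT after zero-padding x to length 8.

Original 3-point DFT: [-8, -0.5000-0.8660i, -0.5000+0.8660i]
Zero-padded 8-point DFT provides frequency interpolation.

DFT_8([x, 0, ...]) = [-8, -4.4142+4.4142i, 2i, -1.5858-1.5858i, -4, -1.5858+1.5858i, -2i, -4.4142-4.4142i]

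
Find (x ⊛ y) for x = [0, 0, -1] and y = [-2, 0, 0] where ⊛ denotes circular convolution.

(x ⊛ y)[n] = Σ(m=0 to 2) x[m] · y[(n-m) mod 3]

Computing each output sample:
(x ⊛ y)[0] = 0
(x ⊛ y)[1] = 0
(x ⊛ y)[2] = 2

x ⊛ y = [0, 0, 2]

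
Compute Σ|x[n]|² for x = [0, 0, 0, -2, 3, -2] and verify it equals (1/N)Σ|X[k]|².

Time domain:
Σ|x[n]|² = |0|² + |0|² + |0|² + |-2|² + |3|² + |-2|² = 17.0000

Frequency domain:
(1/6)Σ|X[k]|² = (1/6)(|-1|² + |-0.5000+0.8660i|² + |-2.5000-4.3301i|² + |7|² + |-2.5000+4.3301i|² + |-0.5000-0.8660i|²) = (1/6)·102.0000 = 17.0000

Both sides agree, confirming Parseval's theorem.

Σ|x[n]|² = (1/N)Σ|X[k]|² = 17.0000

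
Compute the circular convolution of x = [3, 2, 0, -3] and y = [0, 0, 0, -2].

(x ⊛ y)[n] = Σ(m=0 to 3) x[m] · y[(n-m) mod 4]

Computing each output sample:
(x ⊛ y)[0] = -4
(x ⊛ y)[1] = 0
(x ⊛ y)[2] = 6
(x ⊛ y)[3] = -6

x ⊛ y = [-4, 0, 6, -6]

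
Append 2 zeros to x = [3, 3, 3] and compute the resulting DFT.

Original 3-point DFT: [9, 0, 0]
Zero-padded 5-point DFT provides frequency interpolation.

DFT_5([x, 0, ...]) = [9, 1.5000-4.6165i, 1.5000+1.0898i, 1.5000-1.0898i, 1.5000+4.6165i]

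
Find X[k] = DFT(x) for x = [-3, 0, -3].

X[k] = Σ(n=0 to 2) x[n] · ω_3^(nk)
where ω_3 = e^(-2πi/3)

Computing each X[k]:
X[0] = -6
X[1] = -1.5000-2.5981i
X[2] = -1.5000+2.5981i

X = [-6, -1.5000-2.5981i, -1.5000+2.5981i]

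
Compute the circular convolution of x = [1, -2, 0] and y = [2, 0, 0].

(x ⊛ y)[n] = Σ(m=0 to 2) x[m] · y[(n-m) mod 3]

Computing each output sample:
(x ⊛ y)[0] = 2
(x ⊛ y)[1] = -4
(x ⊛ y)[2] = 0

x ⊛ y = [2, -4, 0]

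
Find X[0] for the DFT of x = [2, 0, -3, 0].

X[0] = Σ(n=0 to 3) x[n] · ω_4^0 = Σ x[n]
= (2) + (0) + (-3) + (0)

X[0] = -1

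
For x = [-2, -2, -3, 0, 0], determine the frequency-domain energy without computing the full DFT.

Parseval: Σ|x[n]|² = (1/N)Σ|X[k]|², so Σ|X[k]|² = N·Σ|x[n]|² = 5·17.0000

Σ|X[k]|² = N·Σ|x[n]|² = 5·17.0000 = 85.0000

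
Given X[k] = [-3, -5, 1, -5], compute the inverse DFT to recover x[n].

x[n] = (1/4) Σ(k=0 to 3) X[k] · e^(2πikn/4)

Computing each x[n]:
x[0] = -3
x[1] = -1
x[2] = 2
x[3] = -1

x = [-3, -1, 2, -1]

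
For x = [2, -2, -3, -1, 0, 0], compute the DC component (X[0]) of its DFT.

X[0] = Σ(n=0 to 5) x[n] · ω_6^0 = Σ x[n]
= (2) + (-2) + (-3) + (-1) + (0) + (0)

X[0] = -4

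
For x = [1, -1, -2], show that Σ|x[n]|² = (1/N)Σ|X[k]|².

Time domain:
Σ|x[n]|² = |1|² + |-1|² + |-2|² = 6.0000

Frequency domain:
(1/3)Σ|X[k]|² = (1/3)(|-2|² + |2.5000-0.8660i|² + |2.5000+0.8660i|²) = (1/3)·18.0000 = 6.0000

Both sides agree, confirming Parseval's theorem.

Σ|x[n]|² = (1/N)Σ|X[k]|² = 6.0000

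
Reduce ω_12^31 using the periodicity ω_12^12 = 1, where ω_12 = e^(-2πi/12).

Since ω_12^12 = 1, powers reduce modulo 12.
31 mod 12 = 7
So ω_12^31 = ω_12^7 = e^(-2πi·7/12)

ω_12^31 = ω_12^7 = -0.8660+0.5000i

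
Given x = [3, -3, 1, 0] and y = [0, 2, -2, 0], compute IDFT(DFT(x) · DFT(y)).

(x ⊛ y)[n] = Σ(m=0 to 3) x[m] · y[(n-m) mod 4]

Computing each output sample:
(x ⊛ y)[0] = -2
(x ⊛ y)[1] = 6
(x ⊛ y)[2] = -12
(x ⊛ y)[3] = 8

x ⊛ y = [-2, 6, -12, 8]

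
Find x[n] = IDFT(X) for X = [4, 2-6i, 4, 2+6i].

x[n] = (1/4) Σ(k=0 to 3) X[k] · e^(2πikn/4)

Computing each x[n]:
x[0] = 3
x[1] = 3
x[2] = 1
x[3] = -3

x = [3, 3, 1, -3]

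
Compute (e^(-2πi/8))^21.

Since ω_8^8 = 1, powers reduce modulo 8.
21 mod 8 = 5
So ω_8^21 = ω_8^5 = e^(-2πi·5/8)

ω_8^21 = ω_8^5 = -0.7071+0.7071i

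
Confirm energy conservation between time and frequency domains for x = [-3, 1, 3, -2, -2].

Time domain:
Σ|x[n]|² = |-3|² + |1|² + |3|² + |-2|² + |-2|² = 27.0000

Frequency domain:
(1/5)Σ|X[k]|² = (1/5)(|-3|² + |-4.1180-5.7921i|² + |-1.8820+2.9919i|² + |-1.8820-2.9919i|² + |-4.1180+5.7921i|²) = (1/5)·135.0000 = 27.0000

Both sides agree, confirming Parseval's theorem.

Σ|x[n]|² = (1/N)Σ|X[k]|² = 27.0000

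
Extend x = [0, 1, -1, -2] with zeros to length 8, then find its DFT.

Original 4-point DFT: [-2, 1-3i, 0, 1+3i]
Zero-padded 8-point DFT provides frequency interpolation.

DFT_8([x, 0, ...]) = [-2, 2.1213+1.7071i, 1-3i, -2.1213-0.2929i, 0, -2.1213+0.2929i, 1+3i, 2.1213-1.7071i]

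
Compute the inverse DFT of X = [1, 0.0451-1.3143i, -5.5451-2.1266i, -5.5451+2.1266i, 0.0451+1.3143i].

x[n] = (1/5) Σ(k=0 to 4) X[k] · e^(2πikn/5)

Computing each x[n]:
x[0] = -2
x[1] = 3
x[2] = -1
x[3] = 0
x[4] = 1

x = [-2, 3, -1, 0, 1]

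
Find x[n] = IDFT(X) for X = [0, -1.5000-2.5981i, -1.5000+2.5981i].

x[n] = (1/3) Σ(k=0 to 2) X[k] · e^(2πikn/3)

Computing each x[n]:
x[0] = -1
x[1] = 2
x[2] = -1

x = [-1, 2, -1]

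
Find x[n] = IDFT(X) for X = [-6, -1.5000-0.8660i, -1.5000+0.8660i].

x[n] = (1/3) Σ(k=0 to 2) X[k] · e^(2πikn/3)

Computing each x[n]:
x[0] = -3
x[1] = -1
x[2] = -2

x = [-3, -1, -2]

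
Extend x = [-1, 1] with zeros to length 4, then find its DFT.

Original 2-point DFT: [0, -2]
Zero-padded 4-point DFT provides frequency interpolation.

DFT_4([x, 0, ...]) = [0, -1-1i, -2, -1+1i]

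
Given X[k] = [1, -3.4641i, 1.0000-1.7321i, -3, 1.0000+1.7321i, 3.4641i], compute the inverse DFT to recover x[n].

x[n] = (1/6) Σ(k=0 to 5) X[k] · e^(2πikn/6)

Computing each x[n]:
x[0] = 0
x[1] = 2
x[2] = 0
x[3] = 1
x[4] = -1
x[5] = -1

x = [0, 2, 0, 1, -1, -1]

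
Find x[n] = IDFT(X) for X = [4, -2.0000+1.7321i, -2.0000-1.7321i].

x[n] = (1/3) Σ(k=0 to 2) X[k] · e^(2πikn/3)

Computing each x[n]:
x[0] = 0
x[1] = 1
x[2] = 3

x = [0, 1, 3]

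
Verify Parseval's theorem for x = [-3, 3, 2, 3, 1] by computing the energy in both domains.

Time domain:
Σ|x[n]|² = |-3|² + |3|² + |2|² + |3|² + |1|² = 32.0000

Frequency domain:
(1/5)Σ|X[k]|² = (1/5)(|6|² + |-5.8090-1.3143i|² + |-4.6910-2.1266i|² + |-4.6910+2.1266i|² + |-5.8090+1.3143i|²) = (1/5)·160.0000 = 32.0000

Both sides agree, confirming Parseval's theorem.

Σ|x[n]|² = (1/N)Σ|X[k]|² = 32.0000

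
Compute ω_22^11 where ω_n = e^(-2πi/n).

ω_22^11 = e^(-2πi·11/22)
= cos(-2π·11/22) + i·sin(-2π·11/22)
= cos(-22π/22) + i·sin(-22π/22)

ω_22^11 = cos(-22π/22) + i·sin(-22π/22) = -1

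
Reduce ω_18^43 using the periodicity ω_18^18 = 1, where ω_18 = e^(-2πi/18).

Since ω_18^18 = 1, powers reduce modulo 18.
43 mod 18 = 7
So ω_18^43 = ω_18^7 = e^(-2πi·7/18)

ω_18^43 = ω_18^7 = -0.7660-0.6428i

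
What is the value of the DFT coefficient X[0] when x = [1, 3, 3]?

X[0] = Σ(n=0 to 2) x[n] · ω_3^0 = Σ x[n]
= (1) + (3) + (3)

X[0] = 7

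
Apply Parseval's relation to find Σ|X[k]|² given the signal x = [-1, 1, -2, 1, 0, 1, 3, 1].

Parseval: Σ|x[n]|² = (1/N)Σ|X[k]|², so Σ|X[k]|² = N·Σ|x[n]|² = 8·18.0000

Σ|X[k]|² = N·Σ|x[n]|² = 8·18.0000 = 144.0000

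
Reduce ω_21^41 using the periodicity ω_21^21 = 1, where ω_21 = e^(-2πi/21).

Since ω_21^21 = 1, powers reduce modulo 21.
41 mod 21 = 20
So ω_21^41 = ω_21^20 = e^(-2πi·20/21)

ω_21^41 = ω_21^20 = 0.9556+0.2948i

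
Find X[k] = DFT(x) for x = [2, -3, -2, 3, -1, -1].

X[k] = Σ(n=0 to 5) x[n] · ω_6^(nk)
where ω_6 = e^(-2πi/6)

Computing each X[k]:
X[0] = -2
X[1] = -1.5000+2.5981i
X[2] = 8.5000+0.8660i
X[3] = 0
X[4] = 8.5000-0.8660i
X[5] = -1.5000-2.5981i

X = [-2, -1.5000+2.5981i, 8.5000+0.8660i, 0, 8.5000-0.8660i, -1.5000-2.5981i]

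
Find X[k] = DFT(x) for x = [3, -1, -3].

X[k] = Σ(n=0 to 2) x[n] · ω_3^(nk)
where ω_3 = e^(-2πi/3)

Computing each X[k]:
X[0] = -1
X[1] = 5.0000-1.7321i
X[2] = 5.0000+1.7321i

X = [-1, 5.0000-1.7321i, 5.0000+1.7321i]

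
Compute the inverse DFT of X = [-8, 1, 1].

x[n] = (1/3) Σ(k=0 to 2) X[k] · e^(2πikn/3)

Computing each x[n]:
x[0] = -2
x[1] = -3
x[2] = -3

x = [-2, -3, -3]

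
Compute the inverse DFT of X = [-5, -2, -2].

x[n] = (1/3) Σ(k=0 to 2) X[k] · e^(2πikn/3)

Computing each x[n]:
x[0] = -3
x[1] = -1
x[2] = -1

x = [-3, -1, -1]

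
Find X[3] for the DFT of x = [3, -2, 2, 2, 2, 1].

X[3] = Σ(n=0 to 5) x[n] · ω_6^(3n) where ω_6 = e^(-2πi/6)
= (3)·ω_6^0 + (-2)·ω_6^3 + (2)·ω_6^6 + (2)·ω_6^9 + (2)·ω_6^12 + (1)·ω_6^15

X[3] = 6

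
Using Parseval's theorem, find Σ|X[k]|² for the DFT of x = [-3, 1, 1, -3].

Parseval: Σ|x[n]|² = (1/N)Σ|X[k]|², so Σ|X[k]|² = N·Σ|x[n]|² = 4·20.0000

Σ|X[k]|² = N·Σ|x[n]|² = 4·20.0000 = 80.0000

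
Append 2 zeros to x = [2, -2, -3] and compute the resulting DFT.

Original 3-point DFT: [-3, 4.5000-0.8660i, 4.5000+0.8660i]
Zero-padded 5-point DFT provides frequency interpolation.

DFT_5([x, 0, ...]) = [-3, 3.8090+3.6655i, 2.6910-1.6776i, 2.6910+1.6776i, 3.8090-3.6655i]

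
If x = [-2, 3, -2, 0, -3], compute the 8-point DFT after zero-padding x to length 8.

Original 5-point DFT: [-4, -0.3820-4.5308i, -2.6180-5.4288i, -2.6180+5.4288i, -0.3820+4.5308i]
Zero-padded 8-point DFT provides frequency interpolation.

DFT_8([x, 0, ...]) = [-4, 3.1213-0.1213i, -3-3i, -1.1213-4.1213i, -10, -1.1213+4.1213i, -3+3i, 3.1213+0.1213i]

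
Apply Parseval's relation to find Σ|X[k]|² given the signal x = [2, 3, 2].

Parseval: Σ|x[n]|² = (1/N)Σ|X[k]|², so Σ|X[k]|² = N·Σ|x[n]|² = 3·17.0000

Σ|X[k]|² = N·Σ|x[n]|² = 3·17.0000 = 51.0000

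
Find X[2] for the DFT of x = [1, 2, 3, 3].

X[2] = Σ(n=0 to 3) x[n] · ω_4^(2n) where ω_4 = e^(-2πi/4)
= (1)·ω_4^0 + (2)·ω_4^2 + (3)·ω_4^4 + (3)·ω_4^6

X[2] = -1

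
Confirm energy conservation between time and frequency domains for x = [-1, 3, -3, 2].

Time domain:
Σ|x[n]|² = |-1|² + |3|² + |-3|² + |2|² = 23.0000

Frequency domain:
(1/4)Σ|X[k]|² = (1/4)(|1|² + |2-1i|² + |-9|² + |2+1i|²) = (1/4)·92.0000 = 23.0000

Both sides agree, confirming Parseval's theorem.

Σ|x[n]|² = (1/N)Σ|X[k]|² = 23.0000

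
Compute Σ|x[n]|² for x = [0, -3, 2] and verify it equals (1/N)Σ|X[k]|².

Time domain:
Σ|x[n]|² = |0|² + |-3|² + |2|² = 13.0000

Frequency domain:
(1/3)Σ|X[k]|² = (1/3)(|-1|² + |0.5000+4.3301i|² + |0.5000-4.3301i|²) = (1/3)·39.0000 = 13.0000

Both sides agree, confirming Parseval's theorem.

Σ|x[n]|² = (1/N)Σ|X[k]|² = 13.0000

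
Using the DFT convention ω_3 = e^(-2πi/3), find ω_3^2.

ω_3^2 = e^(-2πi·2/3)
= cos(-2π·2/3) + i·sin(-2π·2/3)
= cos(-4π/3) + i·sin(-4π/3)

ω_3^2 = cos(-4π/3) + i·sin(-4π/3) = -0.5000+0.8660i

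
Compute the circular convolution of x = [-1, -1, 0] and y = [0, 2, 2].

(x ⊛ y)[n] = Σ(m=0 to 2) x[m] · y[(n-m) mod 3]

Computing each output sample:
(x ⊛ y)[0] = -2
(x ⊛ y)[1] = -2
(x ⊛ y)[2] = -4

x ⊛ y = [-2, -2, -4]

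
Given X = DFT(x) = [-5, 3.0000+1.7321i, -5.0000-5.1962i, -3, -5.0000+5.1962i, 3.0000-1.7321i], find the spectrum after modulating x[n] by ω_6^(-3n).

Modulation property: DFT(ω_6^(-3n)·x[n]) = X[(k-3) mod 6], so circularly shift X by 3 positions.

X[k-3] = [-3, -5.0000+5.1962i, 3.0000-1.7321i, -5, 3.0000+1.7321i, -5.0000-5.1962i]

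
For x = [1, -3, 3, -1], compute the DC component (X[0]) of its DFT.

X[0] = Σ(n=0 to 3) x[n] · ω_4^0 = Σ x[n]
= (1) + (-3) + (3) + (-1)

X[0] = 0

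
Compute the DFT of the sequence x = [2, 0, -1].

X[k] = Σ(n=0 to 2) x[n] · ω_3^(nk)
where ω_3 = e^(-2πi/3)

Computing each X[k]:
X[0] = 1
X[1] = 2.5000-0.8660i
X[2] = 2.5000+0.8660i

X = [1, 2.5000-0.8660i, 2.5000+0.8660i]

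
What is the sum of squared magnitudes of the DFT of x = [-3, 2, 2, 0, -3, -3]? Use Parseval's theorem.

Parseval: Σ|x[n]|² = (1/N)Σ|X[k]|², so Σ|X[k]|² = N·Σ|x[n]|² = 6·35.0000

Σ|X[k]|² = N·Σ|x[n]|² = 6·35.0000 = 210.0000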